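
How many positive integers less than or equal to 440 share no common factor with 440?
160

440 = 2^3 × 5 × 11
φ(n) = n × ∏(1 - 1/p) for each prime p dividing n
φ(440) = 440 × (1 - 1/2) × (1 - 1/5) × (1 - 1/11) = 160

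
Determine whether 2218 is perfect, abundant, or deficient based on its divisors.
deficient

Proper divisors of 2218: sum = 1 + 2 + 1109 = 1112
Since 1112 < 2218, 2218 is deficient.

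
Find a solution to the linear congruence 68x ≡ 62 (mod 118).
x ≡ 20 (mod 59)

gcd(68, 118) = 2, which divides 62, so solutions exist.
Divide through by 2: 34x ≡ 31 (mod 59).
Find 34^(-1) mod 59 by the extended Euclidean algorithm:
59 = 1 × 34 + 25  ⟹  25 = (1)·59 + (-1)·34
34 = 1 × 25 + 9  ⟹  9 = (-1)·59 + (2)·34
25 = 2 × 9 + 7  ⟹  7 = (3)·59 + (-5)·34
9 = 1 × 7 + 2  ⟹  2 = (-4)·59 + (7)·34
7 = 3 × 2 + 1  ⟹  1 = (15)·59 + (-26)·34
So (-26)·34 ≡ 1 (mod 59), i.e. 34^(-1) ≡ -26 ≡ 33 (mod 59).
x ≡ 33 × 31 = 1023 ≡ 20 (mod 59).
Check: 68 × 20 = 1360 ≡ 62 (mod 118).
x ≡ 20 (mod 59), giving 2 solutions mod 118.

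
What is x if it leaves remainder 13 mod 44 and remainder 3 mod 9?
57

Using Chinese Remainder Theorem:
M = 44 × 9 = 396
M1 = 9, M2 = 44
y1 = 9^(-1) mod 44 = 5
y2 = 44^(-1) mod 9 = 8
x = (13×9×5 + 3×44×8) mod 396 = 57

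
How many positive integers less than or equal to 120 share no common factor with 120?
32

120 = 2^3 × 3 × 5
φ(n) = n × ∏(1 - 1/p) for each prime p dividing n
φ(120) = 120 × (1 - 1/2) × (1 - 1/3) × (1 - 1/5) = 32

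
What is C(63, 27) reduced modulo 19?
0

Using Lucas' theorem:
Write n=63 and k=27 in base 19:
n in base 19: [3, 6]
k in base 19: [1, 8]
C(63,27) mod 19 = ∏ C(n_i, k_i) mod 19
Digit binomials (mod 19): C(3,1) = 3; C(6,8) = 0 (k_i > n_i)
Product: 3 × 0 = 0 ≡ 0 (mod 19)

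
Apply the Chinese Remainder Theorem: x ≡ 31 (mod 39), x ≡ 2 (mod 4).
70

Using Chinese Remainder Theorem:
M = 39 × 4 = 156
M1 = 4, M2 = 39
y1 = 4^(-1) mod 39 = 10
y2 = 39^(-1) mod 4 = 3
x = (31×4×10 + 2×39×3) mod 156 = 70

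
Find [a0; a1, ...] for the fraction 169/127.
[1; 3, 42]

Euclidean algorithm steps:
169 = 1 × 127 + 42
127 = 3 × 42 + 1
42 = 42 × 1 + 0
Continued fraction: [1; 3, 42]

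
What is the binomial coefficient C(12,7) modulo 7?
1

Using Lucas' theorem:
Write n=12 and k=7 in base 7:
n in base 7: [1, 5]
k in base 7: [1, 0]
C(12,7) mod 7 = ∏ C(n_i, k_i) mod 7
Digit binomials (mod 7): C(1,1) = 1; C(5,0) = 1
Product: 1 × 1 = 1 ≡ 1 (mod 7)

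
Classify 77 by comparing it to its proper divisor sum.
deficient

Proper divisors of 77: sum = 1 + 7 + 11 = 19
Since 19 < 77, 77 is deficient.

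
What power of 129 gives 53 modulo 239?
235

Baby-step giant-step with step n = ⌈√239⌉ = 16.
Baby steps 129^j mod 239 (j:value) for j=0..15: 0:1, 1:129, 2:150, 3:230, 4:34, 5:84, 6:81, 7:172, 8:200, 9:227, 10:125, 11:112, 12:108, 13:70, 14:187, 15:223.
Giant-step multiplier: 129^(-16) ≡ 129^(238-16) = 129^222 ≡ 11 (mod 239).
Giant steps γ_i = 53·11^i mod 239: γ_0=53, γ_1=105, γ_2=199, γ_3=38, γ_4=179, γ_5=57, γ_6=149, γ_7=205, γ_8=104, γ_9=188, γ_10=156, γ_11=43, γ_12=234, γ_13=184, γ_14=112 (in table at j=11).
x = i·n + j = 14·16 + 11 = 235.
Check: 129^235 ≡ 53 (mod 239).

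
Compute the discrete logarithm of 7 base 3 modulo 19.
6

Baby-step giant-step with step n = ⌈√19⌉ = 5.
Baby steps 3^j mod 19 (j:value) for j=0..4: 0:1, 1:3, 2:9, 3:8, 4:5.
Giant-step multiplier: 3^(-5) ≡ 3^(18-5) = 3^13 ≡ 14 (mod 19).
Giant steps γ_i = 7·14^i mod 19: γ_0=7, γ_1=3 (in table at j=1).
x = i·n + j = 1·5 + 1 = 6.
Check: 3^6 ≡ 7 (mod 19).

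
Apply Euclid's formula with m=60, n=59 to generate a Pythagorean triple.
(119, 7080, 7081)

Euclid's formula: a = m² - n², b = 2mn, c = m² + n²
m = 60, n = 59
a = 60² - 59² = 3600 - 3481 = 119
b = 2 × 60 × 59 = 7080
c = 60² + 59² = 3600 + 3481 = 7081
Verification: 119² + 7080² = 14161 + 50126400 = 50140561 = 7081² ✓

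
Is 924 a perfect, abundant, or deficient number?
abundant

Proper divisors of 924: sum = 1 + 2 + 3 + 4 + 6 + 7 + 11 + 12 + ... + 154 + 231 + 308 + 462 (23 divisors) = 1764
Since 1764 > 924, 924 is abundant.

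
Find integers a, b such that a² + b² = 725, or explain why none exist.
7² + 26² (a=7, b=26)

Factorization: 725 = 5^2 × 29
By Fermat: n is sum of two squares iff every prime p ≡ 3 (mod 4) appears to even power.
All primes ≡ 3 (mod 4) appear to even power.
Search a = 0, 1, 2, … for 725 - a² a perfect square: first hit at a = 7: 725 - 49 = 676 = 26².
725 = 7² + 26² = 49 + 676 ✓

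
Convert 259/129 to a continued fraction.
[2; 129]

Euclidean algorithm steps:
259 = 2 × 129 + 1
129 = 129 × 1 + 0
Continued fraction: [2; 129]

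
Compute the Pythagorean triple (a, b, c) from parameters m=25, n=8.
(561, 400, 689)

Euclid's formula: a = m² - n², b = 2mn, c = m² + n²
m = 25, n = 8
a = 25² - 8² = 625 - 64 = 561
b = 2 × 25 × 8 = 400
c = 25² + 8² = 625 + 64 = 689
Verification: 561² + 400² = 314721 + 160000 = 474721 = 689² ✓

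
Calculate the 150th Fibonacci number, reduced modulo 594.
440

Matrix identity: Q^n = [[F_(n+1), F_n], [F_n, F_(n-1)]] with Q = [[1,1],[1,0]].
n = 150 = 10010110₂. Square-and-multiply, entries mod 594:
Q^1 = [[1,1],[1,0]]
Q^2 = (Q^1)² = [[2,1],[1,1]]
Q^4 = (Q^2)² = [[5,3],[3,2]]
Q^9 = (Q^4)²·Q = [[55,34],[34,21]]
Q^18 = (Q^9)² = [[23,208],[208,409]]
Q^37 = (Q^18)²·Q = [[593,431],[431,162]]
Q^75 = (Q^37)²·Q = [[327,434],[434,487]]
Q^150 = (Q^75)² = [[67,440],[440,221]]
F_150 mod 594 = Q^150[0][1] = 440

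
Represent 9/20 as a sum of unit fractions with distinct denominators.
1/3 + 1/9 + 1/180

Greedy algorithm:
9/20: ceiling(20/9) = 3, use 1/3
7/60: ceiling(60/7) = 9, use 1/9
1/180: ceiling(180/1) = 180, use 1/180
Result: 9/20 = 1/3 + 1/9 + 1/180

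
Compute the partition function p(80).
15796476

p(n) counts ways to write n as a sum of positive integers (order ignored).
Euler's pentagonal recurrence: p(k) = p(k-1) + p(k-2) - p(k-5) - p(k-7) + p(k-12) + p(k-15) - ... (offsets j(3j∓1)/2, signs ++--, p(0)=1, p(<0)=0).
DP table for k = 0..79: p(0)=1, p(1)=1, p(2)=2, p(3)=3, p(4)=5, p(5)=7, p(6)=11, p(7)=15, p(8)=22, p(9)=30, p(10)=42, p(11)=56, p(12)=77, p(13)=101, p(14)=135, p(15)=176, p(16)=231, p(17)=297, p(18)=385, p(19)=490, p(20)=627, p(21)=792, p(22)=1002, p(23)=1255, p(24)=1575, p(25)=1958, p(26)=2436, p(27)=3010, p(28)=3718, p(29)=4565, p(30)=5604, p(31)=6842, p(32)=8349, p(33)=10143, p(34)=12310, p(35)=14883, p(36)=17977, p(37)=21637, p(38)=26015, p(39)=31185, p(40)=37338, p(41)=44583, p(42)=53174, p(43)=63261, p(44)=75175, p(45)=89134, p(46)=105558, p(47)=124754, p(48)=147273, p(49)=173525, p(50)=204226, p(51)=239943, p(52)=281589, p(53)=329931, p(54)=386155, p(55)=451276, p(56)=526823, p(57)=614154, p(58)=715220, p(59)=831820, p(60)=966467, p(61)=1121505, p(62)=1300156, p(63)=1505499, p(64)=1741630, p(65)=2012558, p(66)=2323520, p(67)=2679689, p(68)=3087735, p(69)=3554345, p(70)=4087968, p(71)=4697205, p(72)=5392783, p(73)=6185689, p(74)=7089500, p(75)=8118264, p(76)=9289091, p(77)=10619863, p(78)=12132164, p(79)=13848650.
Final step: p(80) = p(79) + p(78) - p(75) - p(73) + p(68) + p(65) - p(58) - p(54) + p(45) + p(40) - p(29) - p(23) + p(10) + p(3)
= 13848650 + 12132164 - 8118264 - 6185689 + 3087735 + 2012558 - 715220 - 386155 + 89134 + 37338 - 4565 - 1255 + 42 + 3
= 15796476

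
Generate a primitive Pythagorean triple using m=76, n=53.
(2967, 8056, 8585)

Euclid's formula: a = m² - n², b = 2mn, c = m² + n²
m = 76, n = 53
a = 76² - 53² = 5776 - 2809 = 2967
b = 2 × 76 × 53 = 8056
c = 76² + 53² = 5776 + 2809 = 8585
Verification: 2967² + 8056² = 8803089 + 64899136 = 73702225 = 8585² ✓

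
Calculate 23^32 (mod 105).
46

Repeated squaring. Binary of 32 = 100000.
23^1 ≡ 23 (mod 105); 23^2 ≡ 4 (mod 105); 23^4 ≡ 16 (mod 105); 23^8 ≡ 46 (mod 105); 23^16 ≡ 16 (mod 105); 23^32 ≡ 46 (mod 105)
23^32 = 23^32 ≡ 46 (mod 105)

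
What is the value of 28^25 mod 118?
108

Repeated squaring. Binary of 25 = 11001.
28^1 ≡ 28 (mod 118); 28^2 ≡ 76 (mod 118); 28^4 ≡ 112 (mod 118); 28^8 ≡ 36 (mod 118); 28^16 ≡ 116 (mod 118)
28^25 = 28^1 × 28^8 × 28^16 ≡ 108 (mod 118)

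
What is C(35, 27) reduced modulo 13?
9

Using Lucas' theorem:
Write n=35 and k=27 in base 13:
n in base 13: [2, 9]
k in base 13: [2, 1]
C(35,27) mod 13 = ∏ C(n_i, k_i) mod 13
Digit binomials (mod 13): C(2,2) = 1; C(9,1) = 9
Product: 1 × 9 = 9 ≡ 9 (mod 13)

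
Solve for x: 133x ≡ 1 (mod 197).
40

gcd(133, 197) = 1, so the inverse exists.
Extended Euclidean algorithm on (197, 133):
197 = 1 × 133 + 64  ⟹  64 = (1)·197 + (-1)·133
133 = 2 × 64 + 5  ⟹  5 = (-2)·197 + (3)·133
64 = 12 × 5 + 4  ⟹  4 = (25)·197 + (-37)·133
5 = 1 × 4 + 1  ⟹  1 = (-27)·197 + (40)·133
So (40)·133 ≡ 1 (mod 197), i.e. 133^(-1) ≡ 40 (mod 197).
Check: 133 × 40 = 5320 ≡ 1 (mod 197)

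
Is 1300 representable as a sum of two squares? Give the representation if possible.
2² + 36² (a=2, b=36)

Factorization: 1300 = 2^2 × 5^2 × 13
By Fermat: n is sum of two squares iff every prime p ≡ 3 (mod 4) appears to even power.
All primes ≡ 3 (mod 4) appear to even power.
Search a = 0, 1, 2, … for 1300 - a² a perfect square: first hit at a = 2: 1300 - 4 = 1296 = 36².
1300 = 2² + 36² = 4 + 1296 ✓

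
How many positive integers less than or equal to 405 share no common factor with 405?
216

405 = 3^4 × 5
φ(n) = n × ∏(1 - 1/p) for each prime p dividing n
φ(405) = 405 × (1 - 1/3) × (1 - 1/5) = 216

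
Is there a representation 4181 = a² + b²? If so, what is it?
34² + 55² (a=34, b=55)

Factorization: 4181 = 37 × 113
By Fermat: n is sum of two squares iff every prime p ≡ 3 (mod 4) appears to even power.
All primes ≡ 3 (mod 4) appear to even power.
Search a = 0, 1, 2, … for 4181 - a² a perfect square: first hit at a = 34: 4181 - 1156 = 3025 = 55².
4181 = 34² + 55² = 1156 + 3025 ✓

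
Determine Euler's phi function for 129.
84

129 = 3 × 43
φ(n) = n × ∏(1 - 1/p) for each prime p dividing n
φ(129) = 129 × (1 - 1/3) × (1 - 1/43) = 84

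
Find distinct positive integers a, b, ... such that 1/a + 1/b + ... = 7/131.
1/19 + 1/1245 + 1/3098805

Greedy algorithm:
7/131: ceiling(131/7) = 19, use 1/19
2/2489: ceiling(2489/2) = 1245, use 1/1245
1/3098805: ceiling(3098805/1) = 3098805, use 1/3098805
Result: 7/131 = 1/19 + 1/1245 + 1/3098805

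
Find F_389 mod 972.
581

Matrix identity: Q^n = [[F_(n+1), F_n], [F_n, F_(n-1)]] with Q = [[1,1],[1,0]].
n = 389 = 110000101₂. Square-and-multiply, entries mod 972:
Q^1 = [[1,1],[1,0]]
Q^3 = (Q^1)²·Q = [[3,2],[2,1]]
Q^6 = (Q^3)² = [[13,8],[8,5]]
Q^12 = (Q^6)² = [[233,144],[144,89]]
Q^24 = (Q^12)² = [[181,684],[684,469]]
Q^48 = (Q^24)² = [[37,396],[396,613]]
Q^97 = (Q^48)²·Q = [[541,721],[721,792]]
Q^194 = (Q^97)² = [[902,757],[757,145]]
Q^389 = (Q^194)²·Q = [[8,581],[581,399]]
F_389 mod 972 = Q^389[0][1] = 581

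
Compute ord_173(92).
86

173 is prime, so ord(92) divides φ(173) = 172.
Divisors of 172: 1, 2, 4, 43, 86, 172.
Repeated squaring: 92^1 ≡ 92, 92^2 ≡ 160, 92^4 ≡ 169, 92^8 ≡ 16, 92^16 ≡ 83, 92^32 ≡ 142, 92^64 ≡ 96, 92^128 ≡ 47 (mod 173).
Test 92^d mod 173 for each divisor d in increasing order:
92^1 ≡ 92
92^2 ≡ 160
92^4 ≡ 169
92^43 = 92^32·92^8·92^2·92^1 ≡ 172
92^86 = 92^64·92^16·92^4·92^2 ≡ 1  ← first divisor giving 1
The order is 86.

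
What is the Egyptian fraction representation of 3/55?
1/19 + 1/523 + 1/546535

Greedy algorithm:
3/55: ceiling(55/3) = 19, use 1/19
2/1045: ceiling(1045/2) = 523, use 1/523
1/546535: ceiling(546535/1) = 546535, use 1/546535
Result: 3/55 = 1/19 + 1/523 + 1/546535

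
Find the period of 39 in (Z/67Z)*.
33

67 is prime, so ord(39) divides φ(67) = 66.
Divisors of 66: 1, 2, 3, 6, 11, 22, 33, 66.
Repeated squaring: 39^1 ≡ 39, 39^2 ≡ 47, 39^4 ≡ 65, 39^8 ≡ 4, 39^16 ≡ 16, 39^32 ≡ 55, 39^64 ≡ 10 (mod 67).
Test 39^d mod 67 for each divisor d in increasing order:
39^1 ≡ 39
39^2 ≡ 47
39^3 = 39^2·39^1 ≡ 24
39^6 = 39^4·39^2 ≡ 40
39^11 = 39^8·39^2·39^1 ≡ 29
39^22 = 39^16·39^4·39^2 ≡ 37
39^33 = 39^32·39^1 ≡ 1  ← first divisor giving 1
The order is 33.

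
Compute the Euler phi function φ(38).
18

38 = 2 × 19
φ(n) = n × ∏(1 - 1/p) for each prime p dividing n
φ(38) = 38 × (1 - 1/2) × (1 - 1/19) = 18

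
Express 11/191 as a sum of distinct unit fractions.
1/18 + 1/492 + 1/281916

Greedy algorithm:
11/191: ceiling(191/11) = 18, use 1/18
7/3438: ceiling(3438/7) = 492, use 1/492
1/281916: ceiling(281916/1) = 281916, use 1/281916
Result: 11/191 = 1/18 + 1/492 + 1/281916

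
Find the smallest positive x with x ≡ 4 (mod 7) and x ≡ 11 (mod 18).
11

Using Chinese Remainder Theorem:
M = 7 × 18 = 126
M1 = 18, M2 = 7
y1 = 18^(-1) mod 7 = 2
y2 = 7^(-1) mod 18 = 13
x = (4×18×2 + 11×7×13) mod 126 = 11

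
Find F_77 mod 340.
277

Matrix identity: Q^n = [[F_(n+1), F_n], [F_n, F_(n-1)]] with Q = [[1,1],[1,0]].
n = 77 = 1001101₂. Square-and-multiply, entries mod 340:
Q^1 = [[1,1],[1,0]]
Q^2 = (Q^1)² = [[2,1],[1,1]]
Q^4 = (Q^2)² = [[5,3],[3,2]]
Q^9 = (Q^4)²·Q = [[55,34],[34,21]]
Q^19 = (Q^9)²·Q = [[305,101],[101,204]]
Q^38 = (Q^19)² = [[206,69],[69,137]]
Q^77 = (Q^38)²·Q = [[144,277],[277,207]]
F_77 mod 340 = Q^77[0][1] = 277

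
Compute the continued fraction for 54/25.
[2; 6, 4]

Euclidean algorithm steps:
54 = 2 × 25 + 4
25 = 6 × 4 + 1
4 = 4 × 1 + 0
Continued fraction: [2; 6, 4]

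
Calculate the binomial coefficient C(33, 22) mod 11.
3

Using Lucas' theorem:
Write n=33 and k=22 in base 11:
n in base 11: [3, 0]
k in base 11: [2, 0]
C(33,22) mod 11 = ∏ C(n_i, k_i) mod 11
Digit binomials (mod 11): C(3,2) = 3; C(0,0) = 1
Product: 3 × 1 = 3 ≡ 3 (mod 11)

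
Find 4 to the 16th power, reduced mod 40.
16

Repeated squaring. Binary of 16 = 10000.
4^1 ≡ 4 (mod 40); 4^2 ≡ 16 (mod 40); 4^4 ≡ 16 (mod 40); 4^8 ≡ 16 (mod 40); 4^16 ≡ 16 (mod 40)
4^16 = 4^16 ≡ 16 (mod 40)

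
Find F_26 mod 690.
643

Matrix identity: Q^n = [[F_(n+1), F_n], [F_n, F_(n-1)]] with Q = [[1,1],[1,0]].
n = 26 = 11010₂. Square-and-multiply, entries mod 690:
Q^1 = [[1,1],[1,0]]
Q^3 = (Q^1)²·Q = [[3,2],[2,1]]
Q^6 = (Q^3)² = [[13,8],[8,5]]
Q^13 = (Q^6)²·Q = [[377,233],[233,144]]
Q^26 = (Q^13)² = [[458,643],[643,505]]
F_26 mod 690 = Q^26[0][1] = 643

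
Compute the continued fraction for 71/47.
[1; 1, 1, 23]

Euclidean algorithm steps:
71 = 1 × 47 + 24
47 = 1 × 24 + 23
24 = 1 × 23 + 1
23 = 23 × 1 + 0
Continued fraction: [1; 1, 1, 23]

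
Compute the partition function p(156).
73232243759

p(n) counts ways to write n as a sum of positive integers (order ignored).
Euler's pentagonal recurrence: p(k) = p(k-1) + p(k-2) - p(k-5) - p(k-7) + p(k-12) + p(k-15) - ... (offsets j(3j∓1)/2, signs ++--, p(0)=1, p(<0)=0).
DP table for k = 0..155: p(0)=1, p(1)=1, p(2)=2, p(3)=3, p(4)=5, p(5)=7, p(6)=11, p(7)=15, p(8)=22, p(9)=30, p(10)=42, p(11)=56, p(12)=77, p(13)=101, p(14)=135, p(15)=176, p(16)=231, p(17)=297, p(18)=385, p(19)=490, p(20)=627, p(21)=792, p(22)=1002, p(23)=1255, p(24)=1575, p(25)=1958, p(26)=2436, p(27)=3010, p(28)=3718, p(29)=4565, p(30)=5604, p(31)=6842, p(32)=8349, p(33)=10143, p(34)=12310, p(35)=14883, p(36)=17977, p(37)=21637, p(38)=26015, p(39)=31185, p(40)=37338, p(41)=44583, p(42)=53174, p(43)=63261, p(44)=75175, p(45)=89134, p(46)=105558, p(47)=124754, p(48)=147273, p(49)=173525, p(50)=204226, p(51)=239943, p(52)=281589, p(53)=329931, p(54)=386155, p(55)=451276, p(56)=526823, p(57)=614154, p(58)=715220, p(59)=831820, p(60)=966467, p(61)=1121505, p(62)=1300156, p(63)=1505499, p(64)=1741630, p(65)=2012558, p(66)=2323520, p(67)=2679689, p(68)=3087735, p(69)=3554345, p(70)=4087968, p(71)=4697205, p(72)=5392783, p(73)=6185689, p(74)=7089500, p(75)=8118264, p(76)=9289091, p(77)=10619863, p(78)=12132164, p(79)=13848650, p(80)=15796476, p(81)=18004327, p(82)=20506255, p(83)=23338469, p(84)=26543660, p(85)=30167357, p(86)=34262962, p(87)=38887673, p(88)=44108109, p(89)=49995925, p(90)=56634173, p(91)=64112359, p(92)=72533807, p(93)=82010177, p(94)=92669720, p(95)=104651419, p(96)=118114304, p(97)=133230930, p(98)=150198136, p(99)=169229875, p(100)=190569292, p(101)=214481126, p(102)=241265379, p(103)=271248950, p(104)=304801365, p(105)=342325709, p(106)=384276336, p(107)=431149389, p(108)=483502844, p(109)=541946240, p(110)=607163746, p(111)=679903203, p(112)=761002156, p(113)=851376628, p(114)=952050665, p(115)=1064144451, p(116)=1188908248, p(117)=1327710076, p(118)=1482074143, p(119)=1653668665, p(120)=1844349560, p(121)=2056148051, p(122)=2291320912, p(123)=2552338241, p(124)=2841940500, p(125)=3163127352, p(126)=3519222692, p(127)=3913864295, p(128)=4351078600, p(129)=4835271870, p(130)=5371315400, p(131)=5964539504, p(132)=6620830889, p(133)=7346629512, p(134)=8149040695, p(135)=9035836076, p(136)=10015581680, p(137)=11097645016, p(138)=12292341831, p(139)=13610949895, p(140)=15065878135, p(141)=16670689208, p(142)=18440293320, p(143)=20390982757, p(144)=22540654445, p(145)=24908858009, p(146)=27517052599, p(147)=30388671978, p(148)=33549419497, p(149)=37027355200, p(150)=40853235313, p(151)=45060624582, p(152)=49686288421, p(153)=54770336324, p(154)=60356673280, p(155)=66493182097.
Final step: p(156) = p(155) + p(154) - p(151) - p(149) + p(144) + p(141) - p(134) - p(130) + p(121) + p(116) - p(105) - p(99) + p(86) + p(79) - p(64) - p(56) + p(39) + p(30) - p(11) - p(1)
= 66493182097 + 60356673280 - 45060624582 - 37027355200 + 22540654445 + 16670689208 - 8149040695 - 5371315400 + 2056148051 + 1188908248 - 342325709 - 169229875 + 34262962 + 13848650 - 1741630 - 526823 + 31185 + 5604 - 56 - 1
= 73232243759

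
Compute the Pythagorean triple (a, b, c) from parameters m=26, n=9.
(595, 468, 757)

Euclid's formula: a = m² - n², b = 2mn, c = m² + n²
m = 26, n = 9
a = 26² - 9² = 676 - 81 = 595
b = 2 × 26 × 9 = 468
c = 26² + 9² = 676 + 81 = 757
Verification: 595² + 468² = 354025 + 219024 = 573049 = 757² ✓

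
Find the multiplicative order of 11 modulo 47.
46

47 is prime, so ord(11) divides φ(47) = 46.
Divisors of 46: 1, 2, 23, 46.
Repeated squaring: 11^1 ≡ 11, 11^2 ≡ 27, 11^4 ≡ 24, 11^8 ≡ 12, 11^16 ≡ 3, 11^32 ≡ 9 (mod 47).
Test 11^d mod 47 for each divisor d in increasing order:
11^1 ≡ 11
11^2 ≡ 27
11^23 = 11^16·11^4·11^2·11^1 ≡ 46
11^46 = 11^32·11^8·11^4·11^2 ≡ 1  ← first divisor giving 1
The order is 46.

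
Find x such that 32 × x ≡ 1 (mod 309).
29

gcd(32, 309) = 1, so the inverse exists.
Extended Euclidean algorithm on (309, 32):
309 = 9 × 32 + 21  ⟹  21 = (1)·309 + (-9)·32
32 = 1 × 21 + 11  ⟹  11 = (-1)·309 + (10)·32
21 = 1 × 11 + 10  ⟹  10 = (2)·309 + (-19)·32
11 = 1 × 10 + 1  ⟹  1 = (-3)·309 + (29)·32
So (29)·32 ≡ 1 (mod 309), i.e. 32^(-1) ≡ 29 (mod 309).
Check: 32 × 29 = 928 ≡ 1 (mod 309)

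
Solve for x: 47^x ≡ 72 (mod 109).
67

Baby-step giant-step with step n = ⌈√109⌉ = 11.
Baby steps 47^j mod 109 (j:value) for j=0..10: 0:1, 1:47, 2:29, 3:55, 4:78, 5:69, 6:82, 7:39, 8:89, 9:41, 10:74.
Giant-step multiplier: 47^(-11) ≡ 47^(108-11) = 47^97 ≡ 98 (mod 109).
Giant steps γ_i = 72·98^i mod 109: γ_0=72, γ_1=80, γ_2=101, γ_3=88, γ_4=13, γ_5=75, γ_6=47 (in table at j=1).
x = i·n + j = 6·11 + 1 = 67.
Check: 47^67 ≡ 72 (mod 109).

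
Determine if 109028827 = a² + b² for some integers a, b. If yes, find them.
Not possible

Factorization: 109028827 = 89 × 107^3
By Fermat: n is sum of two squares iff every prime p ≡ 3 (mod 4) appears to even power.
Prime(s) ≡ 3 (mod 4) with odd exponent: [(107, 3)]
Therefore 109028827 cannot be expressed as a² + b².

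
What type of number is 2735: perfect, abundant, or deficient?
deficient

Proper divisors of 2735: sum = 1 + 5 + 547 = 553
Since 553 < 2735, 2735 is deficient.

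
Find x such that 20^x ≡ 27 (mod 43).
33

Baby-step giant-step with step n = ⌈√43⌉ = 7.
Baby steps 20^j mod 43 (j:value) for j=0..6: 0:1, 1:20, 2:13, 3:2, 4:40, 5:26, 6:4.
Giant-step multiplier: 20^(-7) ≡ 20^(42-7) = 20^35 ≡ 7 (mod 43).
Giant steps γ_i = 27·7^i mod 43: γ_0=27, γ_1=17, γ_2=33, γ_3=16, γ_4=26 (in table at j=5).
x = i·n + j = 4·7 + 5 = 33.
Check: 20^33 ≡ 27 (mod 43).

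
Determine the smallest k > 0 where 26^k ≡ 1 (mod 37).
3

37 is prime, so ord(26) divides φ(37) = 36.
Divisors of 36: 1, 2, 3, 4, 6, 9, 12, 18, 36.
Repeated squaring: 26^1 ≡ 26, 26^2 ≡ 10, 26^4 ≡ 26, 26^8 ≡ 10, 26^16 ≡ 26, 26^32 ≡ 10 (mod 37).
Test 26^d mod 37 for each divisor d in increasing order:
26^1 ≡ 26
26^2 ≡ 10
26^3 = 26^2·26^1 ≡ 1  ← first divisor giving 1
The order is 3.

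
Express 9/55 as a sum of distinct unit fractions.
1/7 + 1/49 + 1/2695

Greedy algorithm:
9/55: ceiling(55/9) = 7, use 1/7
8/385: ceiling(385/8) = 49, use 1/49
1/2695: ceiling(2695/1) = 2695, use 1/2695
Result: 9/55 = 1/7 + 1/49 + 1/2695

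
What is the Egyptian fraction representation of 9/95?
1/11 + 1/262 + 1/91264 + 1/12493585280

Greedy algorithm:
9/95: ceiling(95/9) = 11, use 1/11
4/1045: ceiling(1045/4) = 262, use 1/262
3/273790: ceiling(273790/3) = 91264, use 1/91264
1/12493585280: ceiling(12493585280/1) = 12493585280, use 1/12493585280
Result: 9/95 = 1/11 + 1/262 + 1/91264 + 1/12493585280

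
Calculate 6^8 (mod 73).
32

Repeated squaring. Binary of 8 = 1000.
6^1 ≡ 6 (mod 73); 6^2 ≡ 36 (mod 73); 6^4 ≡ 55 (mod 73); 6^8 ≡ 32 (mod 73)
6^8 = 6^8 ≡ 32 (mod 73)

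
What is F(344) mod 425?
33

Matrix identity: Q^n = [[F_(n+1), F_n], [F_n, F_(n-1)]] with Q = [[1,1],[1,0]].
n = 344 = 101011000₂. Square-and-multiply, entries mod 425:
Q^1 = [[1,1],[1,0]]
Q^2 = (Q^1)² = [[2,1],[1,1]]
Q^5 = (Q^2)²·Q = [[8,5],[5,3]]
Q^10 = (Q^5)² = [[89,55],[55,34]]
Q^21 = (Q^10)²·Q = [[286,321],[321,390]]
Q^43 = (Q^21)²·Q = [[208,387],[387,246]]
Q^86 = (Q^43)² = [[83,173],[173,335]]
Q^172 = (Q^86)² = [[268,64],[64,204]]
Q^344 = (Q^172)² = [[270,33],[33,237]]
F_344 mod 425 = Q^344[0][1] = 33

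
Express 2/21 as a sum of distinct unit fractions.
1/11 + 1/231

Greedy algorithm:
2/21: ceiling(21/2) = 11, use 1/11
1/231: ceiling(231/1) = 231, use 1/231
Result: 2/21 = 1/11 + 1/231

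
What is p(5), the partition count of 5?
7

p(n) counts ways to write n as a sum of positive integers (order ignored).
Examples: 5; 4 + 1; 3 + 2; 3 + 1 + 1; 2 + 2 + 1; ... (7 total)
p(5) = 7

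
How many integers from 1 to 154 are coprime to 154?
60

154 = 2 × 7 × 11
φ(n) = n × ∏(1 - 1/p) for each prime p dividing n
φ(154) = 154 × (1 - 1/2) × (1 - 1/7) × (1 - 1/11) = 60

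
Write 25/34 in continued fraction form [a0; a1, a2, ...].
[0; 1, 2, 1, 3, 2]

Euclidean algorithm steps:
25 = 0 × 34 + 25
34 = 1 × 25 + 9
25 = 2 × 9 + 7
9 = 1 × 7 + 2
7 = 3 × 2 + 1
2 = 2 × 1 + 0
Continued fraction: [0; 1, 2, 1, 3, 2]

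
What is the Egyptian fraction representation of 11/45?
1/5 + 1/23 + 1/1035

Greedy algorithm:
11/45: ceiling(45/11) = 5, use 1/5
2/45: ceiling(45/2) = 23, use 1/23
1/1035: ceiling(1035/1) = 1035, use 1/1035
Result: 11/45 = 1/5 + 1/23 + 1/1035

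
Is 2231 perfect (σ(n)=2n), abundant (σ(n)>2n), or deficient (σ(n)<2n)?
deficient

Proper divisors of 2231: sum = 1 + 23 + 97 = 121
Since 121 < 2231, 2231 is deficient.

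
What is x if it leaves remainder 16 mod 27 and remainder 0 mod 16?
16

Using Chinese Remainder Theorem:
M = 27 × 16 = 432
M1 = 16, M2 = 27
y1 = 16^(-1) mod 27 = 22
y2 = 27^(-1) mod 16 = 3
x = (16×16×22 + 0×27×3) mod 432 = 16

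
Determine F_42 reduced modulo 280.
216

Matrix identity: Q^n = [[F_(n+1), F_n], [F_n, F_(n-1)]] with Q = [[1,1],[1,0]].
n = 42 = 101010₂. Square-and-multiply, entries mod 280:
Q^1 = [[1,1],[1,0]]
Q^2 = (Q^1)² = [[2,1],[1,1]]
Q^5 = (Q^2)²·Q = [[8,5],[5,3]]
Q^10 = (Q^5)² = [[89,55],[55,34]]
Q^21 = (Q^10)²·Q = [[71,26],[26,45]]
Q^42 = (Q^21)² = [[117,216],[216,181]]
F_42 mod 280 = Q^42[0][1] = 216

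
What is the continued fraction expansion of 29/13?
[2; 4, 3]

Euclidean algorithm steps:
29 = 2 × 13 + 3
13 = 4 × 3 + 1
3 = 3 × 1 + 0
Continued fraction: [2; 4, 3]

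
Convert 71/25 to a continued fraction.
[2; 1, 5, 4]

Euclidean algorithm steps:
71 = 2 × 25 + 21
25 = 1 × 21 + 4
21 = 5 × 4 + 1
4 = 4 × 1 + 0
Continued fraction: [2; 1, 5, 4]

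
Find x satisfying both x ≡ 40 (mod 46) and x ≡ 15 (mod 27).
960

Using Chinese Remainder Theorem:
M = 46 × 27 = 1242
M1 = 27, M2 = 46
y1 = 27^(-1) mod 46 = 29
y2 = 46^(-1) mod 27 = 10
x = (40×27×29 + 15×46×10) mod 1242 = 960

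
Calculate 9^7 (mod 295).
134

Repeated squaring. Binary of 7 = 111.
9^1 ≡ 9 (mod 295); 9^2 ≡ 81 (mod 295); 9^4 ≡ 71 (mod 295)
9^7 = 9^1 × 9^2 × 9^4 ≡ 134 (mod 295)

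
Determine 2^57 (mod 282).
74

Repeated squaring. Binary of 57 = 111001.
2^1 ≡ 2 (mod 282); 2^2 ≡ 4 (mod 282); 2^4 ≡ 16 (mod 282); 2^8 ≡ 256 (mod 282); 2^16 ≡ 112 (mod 282); 2^32 ≡ 136 (mod 282)
2^57 = 2^1 × 2^8 × 2^16 × 2^32 ≡ 74 (mod 282)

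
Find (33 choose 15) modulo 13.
3

Using Lucas' theorem:
Write n=33 and k=15 in base 13:
n in base 13: [2, 7]
k in base 13: [1, 2]
C(33,15) mod 13 = ∏ C(n_i, k_i) mod 13
Digit binomials (mod 13): C(2,1) = 2; C(7,2) = 21 ≡ 8
Product: 2 × 8 = 16 ≡ 3 (mod 13)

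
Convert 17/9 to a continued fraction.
[1; 1, 8]

Euclidean algorithm steps:
17 = 1 × 9 + 8
9 = 1 × 8 + 1
8 = 8 × 1 + 0
Continued fraction: [1; 1, 8]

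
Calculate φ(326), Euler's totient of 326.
162

326 = 2 × 163
φ(n) = n × ∏(1 - 1/p) for each prime p dividing n
φ(326) = 326 × (1 - 1/2) × (1 - 1/163) = 162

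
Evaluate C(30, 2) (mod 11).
6

Using Lucas' theorem:
Write n=30 and k=2 in base 11:
n in base 11: [2, 8]
k in base 11: [0, 2]
C(30,2) mod 11 = ∏ C(n_i, k_i) mod 11
Digit binomials (mod 11): C(2,0) = 1; C(8,2) = 28 ≡ 6
Product: 1 × 6 = 6 ≡ 6 (mod 11)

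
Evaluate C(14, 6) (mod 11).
0

Using Lucas' theorem:
Write n=14 and k=6 in base 11:
n in base 11: [1, 3]
k in base 11: [0, 6]
C(14,6) mod 11 = ∏ C(n_i, k_i) mod 11
Digit binomials (mod 11): C(1,0) = 1; C(3,6) = 0 (k_i > n_i)
Product: 1 × 0 = 0 ≡ 0 (mod 11)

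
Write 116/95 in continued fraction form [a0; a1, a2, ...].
[1; 4, 1, 1, 10]

Euclidean algorithm steps:
116 = 1 × 95 + 21
95 = 4 × 21 + 11
21 = 1 × 11 + 10
11 = 1 × 10 + 1
10 = 10 × 1 + 0
Continued fraction: [1; 4, 1, 1, 10]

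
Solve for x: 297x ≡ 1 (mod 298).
297

gcd(297, 298) = 1, so the inverse exists.
Extended Euclidean algorithm on (298, 297):
298 = 1 × 297 + 1  ⟹  1 = (1)·298 + (-1)·297
So (-1)·297 ≡ 1 (mod 298), i.e. 297^(-1) ≡ -1 ≡ 297 (mod 298).
Check: 297 × 297 = 88209 ≡ 1 (mod 298)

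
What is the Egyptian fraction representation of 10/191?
1/20 + 1/425 + 1/324700

Greedy algorithm:
10/191: ceiling(191/10) = 20, use 1/20
9/3820: ceiling(3820/9) = 425, use 1/425
1/324700: ceiling(324700/1) = 324700, use 1/324700
Result: 10/191 = 1/20 + 1/425 + 1/324700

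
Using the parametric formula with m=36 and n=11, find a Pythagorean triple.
(1175, 792, 1417)

Euclid's formula: a = m² - n², b = 2mn, c = m² + n²
m = 36, n = 11
a = 36² - 11² = 1296 - 121 = 1175
b = 2 × 36 × 11 = 792
c = 36² + 11² = 1296 + 121 = 1417
Verification: 1175² + 792² = 1380625 + 627264 = 2007889 = 1417² ✓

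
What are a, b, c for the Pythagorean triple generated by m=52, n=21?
(2263, 2184, 3145)

Euclid's formula: a = m² - n², b = 2mn, c = m² + n²
m = 52, n = 21
a = 52² - 21² = 2704 - 441 = 2263
b = 2 × 52 × 21 = 2184
c = 52² + 21² = 2704 + 441 = 3145
Verification: 2263² + 2184² = 5121169 + 4769856 = 9891025 = 3145² ✓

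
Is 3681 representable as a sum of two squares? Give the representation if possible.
9² + 60² (a=9, b=60)

Factorization: 3681 = 3^2 × 409
By Fermat: n is sum of two squares iff every prime p ≡ 3 (mod 4) appears to even power.
All primes ≡ 3 (mod 4) appear to even power.
Search a = 0, 1, 2, … for 3681 - a² a perfect square: first hit at a = 9: 3681 - 81 = 3600 = 60².
3681 = 9² + 60² = 81 + 3600 ✓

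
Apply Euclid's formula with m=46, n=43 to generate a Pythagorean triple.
(267, 3956, 3965)

Euclid's formula: a = m² - n², b = 2mn, c = m² + n²
m = 46, n = 43
a = 46² - 43² = 2116 - 1849 = 267
b = 2 × 46 × 43 = 3956
c = 46² + 43² = 2116 + 1849 = 3965
Verification: 267² + 3956² = 71289 + 15649936 = 15721225 = 3965² ✓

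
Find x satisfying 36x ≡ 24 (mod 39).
x ≡ 5 (mod 13)

gcd(36, 39) = 3, which divides 24, so solutions exist.
Divide through by 3: 12x ≡ 8 (mod 13).
Find 12^(-1) mod 13 by the extended Euclidean algorithm:
13 = 1 × 12 + 1  ⟹  1 = (1)·13 + (-1)·12
So (-1)·12 ≡ 1 (mod 13), i.e. 12^(-1) ≡ -1 ≡ 12 (mod 13).
x ≡ 12 × 8 = 96 ≡ 5 (mod 13).
Check: 36 × 5 = 180 ≡ 24 (mod 39).
x ≡ 5 (mod 13), giving 3 solutions mod 39.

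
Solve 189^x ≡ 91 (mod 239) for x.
124

Baby-step giant-step with step n = ⌈√239⌉ = 16.
Baby steps 189^j mod 239 (j:value) for j=0..15: 0:1, 1:189, 2:110, 3:236, 4:150, 5:148, 6:9, 7:28, 8:34, 9:212, 10:155, 11:137, 12:81, 13:13, 14:67, 15:235.
Giant-step multiplier: 189^(-16) ≡ 189^(238-16) = 189^222 ≡ 49 (mod 239).
Giant steps γ_i = 91·49^i mod 239: γ_0=91, γ_1=157, γ_2=45, γ_3=54, γ_4=17, γ_5=116, γ_6=187, γ_7=81 (in table at j=12).
x = i·n + j = 7·16 + 12 = 124.
Check: 189^124 ≡ 91 (mod 239).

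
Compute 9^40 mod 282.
51

Repeated squaring. Binary of 40 = 101000.
9^1 ≡ 9 (mod 282); 9^2 ≡ 81 (mod 282); 9^4 ≡ 75 (mod 282); 9^8 ≡ 267 (mod 282); 9^16 ≡ 225 (mod 282); 9^32 ≡ 147 (mod 282)
9^40 = 9^8 × 9^32 ≡ 51 (mod 282)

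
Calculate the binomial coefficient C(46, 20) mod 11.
0

Using Lucas' theorem:
Write n=46 and k=20 in base 11:
n in base 11: [4, 2]
k in base 11: [1, 9]
C(46,20) mod 11 = ∏ C(n_i, k_i) mod 11
Digit binomials (mod 11): C(4,1) = 4; C(2,9) = 0 (k_i > n_i)
Product: 4 × 0 = 0 ≡ 0 (mod 11)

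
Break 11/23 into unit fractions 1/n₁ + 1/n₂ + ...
1/3 + 1/7 + 1/483

Greedy algorithm:
11/23: ceiling(23/11) = 3, use 1/3
10/69: ceiling(69/10) = 7, use 1/7
1/483: ceiling(483/1) = 483, use 1/483
Result: 11/23 = 1/3 + 1/7 + 1/483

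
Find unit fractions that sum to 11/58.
1/6 + 1/44 + 1/3828

Greedy algorithm:
11/58: ceiling(58/11) = 6, use 1/6
2/87: ceiling(87/2) = 44, use 1/44
1/3828: ceiling(3828/1) = 3828, use 1/3828
Result: 11/58 = 1/6 + 1/44 + 1/3828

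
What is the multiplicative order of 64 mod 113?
14

113 is prime, so ord(64) divides φ(113) = 112.
Divisors of 112: 1, 2, 4, 7, 8, 14, 16, 28, 56, 112.
Repeated squaring: 64^1 ≡ 64, 64^2 ≡ 28, 64^4 ≡ 106, 64^8 ≡ 49, 64^16 ≡ 28, 64^32 ≡ 106, 64^64 ≡ 49 (mod 113).
Test 64^d mod 113 for each divisor d in increasing order:
64^1 ≡ 64
64^2 ≡ 28
64^4 ≡ 106
64^7 = 64^4·64^2·64^1 ≡ 112
64^8 ≡ 49
64^14 = 64^8·64^4·64^2 ≡ 1  ← first divisor giving 1
The order is 14.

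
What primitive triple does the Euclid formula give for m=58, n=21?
(2923, 2436, 3805)

Euclid's formula: a = m² - n², b = 2mn, c = m² + n²
m = 58, n = 21
a = 58² - 21² = 3364 - 441 = 2923
b = 2 × 58 × 21 = 2436
c = 58² + 21² = 3364 + 441 = 3805
Verification: 2923² + 2436² = 8543929 + 5934096 = 14478025 = 3805² ✓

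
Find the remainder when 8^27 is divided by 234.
44

Repeated squaring. Binary of 27 = 11011.
8^1 ≡ 8 (mod 234); 8^2 ≡ 64 (mod 234); 8^4 ≡ 118 (mod 234); 8^8 ≡ 118 (mod 234); 8^16 ≡ 118 (mod 234)
8^27 = 8^1 × 8^2 × 8^8 × 8^16 ≡ 44 (mod 234)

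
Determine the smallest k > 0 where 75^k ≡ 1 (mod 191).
95

191 is prime, so ord(75) divides φ(191) = 190.
Divisors of 190: 1, 2, 5, 10, 19, 38, 95, 190.
Repeated squaring: 75^1 ≡ 75, 75^2 ≡ 86, 75^4 ≡ 138, 75^8 ≡ 135, 75^16 ≡ 80, 75^32 ≡ 97, 75^64 ≡ 50, 75^128 ≡ 17 (mod 191).
Test 75^d mod 191 for each divisor d in increasing order:
75^1 ≡ 75
75^2 ≡ 86
75^5 = 75^4·75^1 ≡ 36
75^10 = 75^8·75^2 ≡ 150
75^19 = 75^16·75^2·75^1 ≡ 109
75^38 = 75^32·75^4·75^2 ≡ 39
75^95 = 75^64·75^16·75^8·75^4·75^2·75^1 ≡ 1  ← first divisor giving 1
The order is 95.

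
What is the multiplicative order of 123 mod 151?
25

151 is prime, so ord(123) divides φ(151) = 150.
Divisors of 150: 1, 2, 3, 5, 6, 10, 15, 25, 30, 50, 75, 150.
Repeated squaring: 123^1 ≡ 123, 123^2 ≡ 29, 123^4 ≡ 86, 123^8 ≡ 148, 123^16 ≡ 9, 123^32 ≡ 81, 123^64 ≡ 68, 123^128 ≡ 94 (mod 151).
Test 123^d mod 151 for each divisor d in increasing order:
123^1 ≡ 123
123^2 ≡ 29
123^3 = 123^2·123^1 ≡ 94
123^5 = 123^4·123^1 ≡ 8
123^6 = 123^4·123^2 ≡ 78
123^10 = 123^8·123^2 ≡ 64
123^15 = 123^8·123^4·123^2·123^1 ≡ 59
123^25 = 123^16·123^8·123^1 ≡ 1  ← first divisor giving 1
The order is 25.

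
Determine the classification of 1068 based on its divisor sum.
abundant

Proper divisors of 1068: sum = 1 + 2 + 3 + 4 + 6 + 12 + 89 + 178 + 267 + 356 + 534 = 1452
Since 1452 > 1068, 1068 is abundant.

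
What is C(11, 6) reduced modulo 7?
0

Using Lucas' theorem:
Write n=11 and k=6 in base 7:
n in base 7: [1, 4]
k in base 7: [0, 6]
C(11,6) mod 7 = ∏ C(n_i, k_i) mod 7
Digit binomials (mod 7): C(1,0) = 1; C(4,6) = 0 (k_i > n_i)
Product: 1 × 0 = 0 ≡ 0 (mod 7)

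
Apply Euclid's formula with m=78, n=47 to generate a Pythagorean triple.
(3875, 7332, 8293)

Euclid's formula: a = m² - n², b = 2mn, c = m² + n²
m = 78, n = 47
a = 78² - 47² = 6084 - 2209 = 3875
b = 2 × 78 × 47 = 7332
c = 78² + 47² = 6084 + 2209 = 8293
Verification: 3875² + 7332² = 15015625 + 53758224 = 68773849 = 8293² ✓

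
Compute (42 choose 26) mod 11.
4

Using Lucas' theorem:
Write n=42 and k=26 in base 11:
n in base 11: [3, 9]
k in base 11: [2, 4]
C(42,26) mod 11 = ∏ C(n_i, k_i) mod 11
Digit binomials (mod 11): C(3,2) = 3; C(9,4) = 126 ≡ 5
Product: 3 × 5 = 15 ≡ 4 (mod 11)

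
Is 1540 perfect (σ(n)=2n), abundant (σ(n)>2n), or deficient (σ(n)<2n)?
abundant

Proper divisors of 1540: sum = 1 + 2 + 4 + 5 + 7 + 10 + 11 + 14 + ... + 220 + 308 + 385 + 770 (23 divisors) = 2492
Since 2492 > 1540, 1540 is abundant.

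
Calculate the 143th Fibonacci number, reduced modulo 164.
121

Matrix identity: Q^n = [[F_(n+1), F_n], [F_n, F_(n-1)]] with Q = [[1,1],[1,0]].
n = 143 = 10001111₂. Square-and-multiply, entries mod 164:
Q^1 = [[1,1],[1,0]]
Q^2 = (Q^1)² = [[2,1],[1,1]]
Q^4 = (Q^2)² = [[5,3],[3,2]]
Q^8 = (Q^4)² = [[34,21],[21,13]]
Q^17 = (Q^8)²·Q = [[124,121],[121,3]]
Q^35 = (Q^17)²·Q = [[120,5],[5,115]]
Q^71 = (Q^35)²·Q = [[20,157],[157,27]]
Q^143 = (Q^71)²·Q = [[120,121],[121,163]]
F_143 mod 164 = Q^143[0][1] = 121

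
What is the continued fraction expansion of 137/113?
[1; 4, 1, 2, 2, 3]

Euclidean algorithm steps:
137 = 1 × 113 + 24
113 = 4 × 24 + 17
24 = 1 × 17 + 7
17 = 2 × 7 + 3
7 = 2 × 3 + 1
3 = 3 × 1 + 0
Continued fraction: [1; 4, 1, 2, 2, 3]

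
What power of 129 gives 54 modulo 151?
17

Baby-step giant-step with step n = ⌈√151⌉ = 13.
Baby steps 129^j mod 151 (j:value) for j=0..12: 0:1, 1:129, 2:31, 3:73, 4:55, 5:149, 6:44, 7:89, 8:5, 9:41, 10:4, 11:63, 12:124.
Giant-step multiplier: 129^(-13) ≡ 129^(150-13) = 129^137 ≡ 15 (mod 151).
Giant steps γ_i = 54·15^i mod 151: γ_0=54, γ_1=55 (in table at j=4).
x = i·n + j = 1·13 + 4 = 17.
Check: 129^17 ≡ 54 (mod 151).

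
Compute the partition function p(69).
3554345

p(n) counts ways to write n as a sum of positive integers (order ignored).
Euler's pentagonal recurrence: p(k) = p(k-1) + p(k-2) - p(k-5) - p(k-7) + p(k-12) + p(k-15) - ... (offsets j(3j∓1)/2, signs ++--, p(0)=1, p(<0)=0).
DP table for k = 0..68: p(0)=1, p(1)=1, p(2)=2, p(3)=3, p(4)=5, p(5)=7, p(6)=11, p(7)=15, p(8)=22, p(9)=30, p(10)=42, p(11)=56, p(12)=77, p(13)=101, p(14)=135, p(15)=176, p(16)=231, p(17)=297, p(18)=385, p(19)=490, p(20)=627, p(21)=792, p(22)=1002, p(23)=1255, p(24)=1575, p(25)=1958, p(26)=2436, p(27)=3010, p(28)=3718, p(29)=4565, p(30)=5604, p(31)=6842, p(32)=8349, p(33)=10143, p(34)=12310, p(35)=14883, p(36)=17977, p(37)=21637, p(38)=26015, p(39)=31185, p(40)=37338, p(41)=44583, p(42)=53174, p(43)=63261, p(44)=75175, p(45)=89134, p(46)=105558, p(47)=124754, p(48)=147273, p(49)=173525, p(50)=204226, p(51)=239943, p(52)=281589, p(53)=329931, p(54)=386155, p(55)=451276, p(56)=526823, p(57)=614154, p(58)=715220, p(59)=831820, p(60)=966467, p(61)=1121505, p(62)=1300156, p(63)=1505499, p(64)=1741630, p(65)=2012558, p(66)=2323520, p(67)=2679689, p(68)=3087735.
Final step: p(69) = p(68) + p(67) - p(64) - p(62) + p(57) + p(54) - p(47) - p(43) + p(34) + p(29) - p(18) - p(12)
= 3087735 + 2679689 - 1741630 - 1300156 + 614154 + 386155 - 124754 - 63261 + 12310 + 4565 - 385 - 77
= 3554345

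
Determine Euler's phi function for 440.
160

440 = 2^3 × 5 × 11
φ(n) = n × ∏(1 - 1/p) for each prime p dividing n
φ(440) = 440 × (1 - 1/2) × (1 - 1/5) × (1 - 1/11) = 160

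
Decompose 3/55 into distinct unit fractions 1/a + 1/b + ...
1/19 + 1/523 + 1/546535

Greedy algorithm:
3/55: ceiling(55/3) = 19, use 1/19
2/1045: ceiling(1045/2) = 523, use 1/523
1/546535: ceiling(546535/1) = 546535, use 1/546535
Result: 3/55 = 1/19 + 1/523 + 1/546535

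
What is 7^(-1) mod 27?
4

gcd(7, 27) = 1, so the inverse exists.
Extended Euclidean algorithm on (27, 7):
27 = 3 × 7 + 6  ⟹  6 = (1)·27 + (-3)·7
7 = 1 × 6 + 1  ⟹  1 = (-1)·27 + (4)·7
So (4)·7 ≡ 1 (mod 27), i.e. 7^(-1) ≡ 4 (mod 27).
Check: 7 × 4 = 28 ≡ 1 (mod 27)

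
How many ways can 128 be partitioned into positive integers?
4351078600

p(n) counts ways to write n as a sum of positive integers (order ignored).
Euler's pentagonal recurrence: p(k) = p(k-1) + p(k-2) - p(k-5) - p(k-7) + p(k-12) + p(k-15) - ... (offsets j(3j∓1)/2, signs ++--, p(0)=1, p(<0)=0).
DP table for k = 0..127: p(0)=1, p(1)=1, p(2)=2, p(3)=3, p(4)=5, p(5)=7, p(6)=11, p(7)=15, p(8)=22, p(9)=30, p(10)=42, p(11)=56, p(12)=77, p(13)=101, p(14)=135, p(15)=176, p(16)=231, p(17)=297, p(18)=385, p(19)=490, p(20)=627, p(21)=792, p(22)=1002, p(23)=1255, p(24)=1575, p(25)=1958, p(26)=2436, p(27)=3010, p(28)=3718, p(29)=4565, p(30)=5604, p(31)=6842, p(32)=8349, p(33)=10143, p(34)=12310, p(35)=14883, p(36)=17977, p(37)=21637, p(38)=26015, p(39)=31185, p(40)=37338, p(41)=44583, p(42)=53174, p(43)=63261, p(44)=75175, p(45)=89134, p(46)=105558, p(47)=124754, p(48)=147273, p(49)=173525, p(50)=204226, p(51)=239943, p(52)=281589, p(53)=329931, p(54)=386155, p(55)=451276, p(56)=526823, p(57)=614154, p(58)=715220, p(59)=831820, p(60)=966467, p(61)=1121505, p(62)=1300156, p(63)=1505499, p(64)=1741630, p(65)=2012558, p(66)=2323520, p(67)=2679689, p(68)=3087735, p(69)=3554345, p(70)=4087968, p(71)=4697205, p(72)=5392783, p(73)=6185689, p(74)=7089500, p(75)=8118264, p(76)=9289091, p(77)=10619863, p(78)=12132164, p(79)=13848650, p(80)=15796476, p(81)=18004327, p(82)=20506255, p(83)=23338469, p(84)=26543660, p(85)=30167357, p(86)=34262962, p(87)=38887673, p(88)=44108109, p(89)=49995925, p(90)=56634173, p(91)=64112359, p(92)=72533807, p(93)=82010177, p(94)=92669720, p(95)=104651419, p(96)=118114304, p(97)=133230930, p(98)=150198136, p(99)=169229875, p(100)=190569292, p(101)=214481126, p(102)=241265379, p(103)=271248950, p(104)=304801365, p(105)=342325709, p(106)=384276336, p(107)=431149389, p(108)=483502844, p(109)=541946240, p(110)=607163746, p(111)=679903203, p(112)=761002156, p(113)=851376628, p(114)=952050665, p(115)=1064144451, p(116)=1188908248, p(117)=1327710076, p(118)=1482074143, p(119)=1653668665, p(120)=1844349560, p(121)=2056148051, p(122)=2291320912, p(123)=2552338241, p(124)=2841940500, p(125)=3163127352, p(126)=3519222692, p(127)=3913864295.
Final step: p(128) = p(127) + p(126) - p(123) - p(121) + p(116) + p(113) - p(106) - p(102) + p(93) + p(88) - p(77) - p(71) + p(58) + p(51) - p(36) - p(28) + p(11) + p(2)
= 3913864295 + 3519222692 - 2552338241 - 2056148051 + 1188908248 + 851376628 - 384276336 - 241265379 + 82010177 + 44108109 - 10619863 - 4697205 + 715220 + 239943 - 17977 - 3718 + 56 + 2
= 4351078600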